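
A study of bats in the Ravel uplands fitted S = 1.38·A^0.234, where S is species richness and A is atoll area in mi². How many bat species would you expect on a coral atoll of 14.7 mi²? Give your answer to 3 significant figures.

2.59

S = 1.38 × 14.7^0.234 = 1.38 × 1.876 ≈ 2.588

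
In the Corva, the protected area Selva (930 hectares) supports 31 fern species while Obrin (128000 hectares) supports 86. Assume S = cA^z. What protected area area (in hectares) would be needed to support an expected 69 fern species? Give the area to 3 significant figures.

44200 hectares

z = ln(86/31) / ln(128000/930) = 1.0204 / 4.9246 = 0.2072
c = 31 / 930^0.2072 = 31 / 4.122 = 7.521
A = (69/7.521)^(1/0.2072) ⇒ ln A = ln(9.174)/0.2072 = 10.6968
A = e^10.6968 ≈ 44215 hectares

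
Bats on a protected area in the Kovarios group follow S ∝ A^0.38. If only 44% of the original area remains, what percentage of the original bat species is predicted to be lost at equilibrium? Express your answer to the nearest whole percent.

27%

S_new/S_old = (A_new/A_old)^z = 0.44^0.38
= exp(0.38 × ln 0.44) = exp(0.38 × -0.8210) = exp(-0.3120) ≈ 0.732
Fraction lost = 1 − 0.732 = 0.268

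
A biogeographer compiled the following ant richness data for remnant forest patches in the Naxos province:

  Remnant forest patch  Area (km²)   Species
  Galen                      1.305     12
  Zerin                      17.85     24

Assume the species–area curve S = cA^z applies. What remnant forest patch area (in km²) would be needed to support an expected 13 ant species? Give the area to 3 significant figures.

1.77 km²

z = ln(24/12) / ln(17.85/1.305) = 0.6931 / 2.6158 = 0.2650
c = 12 / 1.305^0.2650 = 12 / 1.073 = 11.18
A = (13/11.18)^(1/0.2650) ⇒ ln A = ln(1.163)/0.2650 = 0.5683
A = e^0.5683 ≈ 1.765 km²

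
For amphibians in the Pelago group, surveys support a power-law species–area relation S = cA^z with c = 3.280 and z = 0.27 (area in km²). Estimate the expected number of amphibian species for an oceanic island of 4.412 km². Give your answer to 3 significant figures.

4.90

S = 3.28 × 4.412^0.27
ln S = ln 3.28 + 0.27 × ln 4.412 = 1.1878 + 0.27 × 1.4843 = 1.5886
S = e^1.5886 ≈ 4.897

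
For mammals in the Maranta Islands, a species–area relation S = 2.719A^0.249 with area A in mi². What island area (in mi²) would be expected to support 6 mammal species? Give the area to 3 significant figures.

6 = 2.719 × A^0.249  ⇒  A^0.249 = 6/2.719 = 2.207
ln A = ln(2.207) / 0.249 = 0.7915 / 0.249 = 3.1787
A = e^3.1787 ≈ 24.02 mi²

24.0 mi²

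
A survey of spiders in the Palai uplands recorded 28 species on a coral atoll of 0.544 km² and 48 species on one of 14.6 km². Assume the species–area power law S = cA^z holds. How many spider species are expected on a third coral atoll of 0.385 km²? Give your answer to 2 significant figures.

26

z = ln(48/28) / ln(14.6/0.544) = 0.5390 / 3.2898 = 0.1638
c = 28 / 0.544^0.1638 = 28 / 0.9051 = 30.94
S₃ = 30.94 × 0.385^0.1638 = 30.94 × 0.8552 ≈ 26.46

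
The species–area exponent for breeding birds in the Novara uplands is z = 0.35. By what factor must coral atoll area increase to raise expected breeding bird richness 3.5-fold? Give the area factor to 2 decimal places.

35.85

(A₂/A₁)^0.35 = 3.5, so A₂/A₁ = 3.5^(1/0.35) = 3.5^2.857
ln(A₂/A₁) = ln 3.5 / 0.35 = 1.2528 / 0.35 = 3.5793
A₂/A₁ = e^3.5793 ≈ 35.85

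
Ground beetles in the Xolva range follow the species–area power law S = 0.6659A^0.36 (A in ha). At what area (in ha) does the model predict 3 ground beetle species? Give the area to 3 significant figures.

3 = 0.6659 × A^0.36  ⇒  A^0.36 = 3/0.6659 = 4.505
ln A = ln(4.505) / 0.36 = 1.5052 / 0.36 = 4.1812
A = e^4.1812 ≈ 65.44 ha

65.4 ha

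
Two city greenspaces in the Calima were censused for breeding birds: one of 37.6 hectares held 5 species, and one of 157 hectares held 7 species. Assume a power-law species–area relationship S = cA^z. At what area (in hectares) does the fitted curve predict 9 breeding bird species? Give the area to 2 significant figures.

z = ln(7/5) / ln(157/37.6) = 0.3365 / 1.4292 = 0.2354
c = 5 / 37.6^0.2354 = 5 / 2.349 = 2.129
A = (9/2.129)^(1/0.2354) ⇒ ln A = ln(4.228)/0.2354 = 6.1238
A = e^6.1238 ≈ 456.6 hectares

460 hectares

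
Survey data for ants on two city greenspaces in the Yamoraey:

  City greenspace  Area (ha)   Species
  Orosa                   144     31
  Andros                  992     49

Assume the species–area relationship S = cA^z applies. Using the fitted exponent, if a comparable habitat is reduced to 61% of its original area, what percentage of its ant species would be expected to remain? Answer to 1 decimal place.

88.9%

z = ln(49/31) / ln(992/144) = 0.4578 / 1.9299 = 0.2372
S_new/S_old = (A_new/A_old)^z = 0.61^0.2372 = exp(0.2372 × -0.4943) = 0.8894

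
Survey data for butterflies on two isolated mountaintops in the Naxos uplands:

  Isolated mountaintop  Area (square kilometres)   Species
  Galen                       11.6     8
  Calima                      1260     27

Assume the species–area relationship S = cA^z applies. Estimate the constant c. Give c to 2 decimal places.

4.24

z = ln(S₂/S₁) / ln(A₂/A₁) = ln(27/8) / ln(1260/11.6) = 1.2164 / 4.6879 = 0.2595
c = S₁ / A₁^z = 8 / 11.6^0.2595 = 8 / 1.889 = 4.235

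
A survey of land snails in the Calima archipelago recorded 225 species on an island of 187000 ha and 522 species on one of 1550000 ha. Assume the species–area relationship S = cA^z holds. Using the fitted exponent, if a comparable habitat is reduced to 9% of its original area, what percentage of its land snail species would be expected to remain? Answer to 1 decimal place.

z = ln(522/225) / ln(1550000/187000) = 0.8416 / 2.1149 = 0.3979
S_new/S_old = (A_new/A_old)^z = 0.09^0.3979 = exp(0.3979 × -2.4079) = 0.3836

38.4%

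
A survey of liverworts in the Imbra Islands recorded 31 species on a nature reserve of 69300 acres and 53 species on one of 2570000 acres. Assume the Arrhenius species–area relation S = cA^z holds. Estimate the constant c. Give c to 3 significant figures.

5.93

z = ln(S₂/S₁) / ln(A₂/A₁) = ln(53/31) / ln(2570000/69300) = 0.5363 / 3.6132 = 0.1484
c = S₁ / A₁^z = 31 / 69300^0.1484 = 31 / 5.23 = 5.927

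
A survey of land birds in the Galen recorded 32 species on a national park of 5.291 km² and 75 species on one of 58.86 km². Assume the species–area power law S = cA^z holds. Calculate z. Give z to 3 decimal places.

0.354

Taking logs: ln S = ln c + z ln A, so z = (ln S₂ − ln S₁)/(ln A₂ − ln A₁).
z = ln(75/32) / ln(58.86/5.291) = ln(2.344) / ln(11.12) = 0.8518 / 2.4092 = 0.3535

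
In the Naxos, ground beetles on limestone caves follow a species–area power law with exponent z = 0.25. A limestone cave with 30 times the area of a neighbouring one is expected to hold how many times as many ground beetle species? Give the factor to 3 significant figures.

2.34

S₂/S₁ = (A₂/A₁)^z = 30^0.25
ln(S₂/S₁) = 0.25 × ln 30 = 0.25 × 3.4012 = 0.8503
S₂/S₁ = e^0.8503 ≈ 2.34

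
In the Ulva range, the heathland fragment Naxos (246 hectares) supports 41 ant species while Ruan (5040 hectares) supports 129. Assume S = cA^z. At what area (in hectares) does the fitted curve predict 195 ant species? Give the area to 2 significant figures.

z = ln(129/41) / ln(5040/246) = 1.1462 / 3.0198 = 0.3796
c = 41 / 246^0.3796 = 41 / 8.082 = 5.073
A = (195/5.073)^(1/0.3796) ⇒ ln A = ln(38.44)/0.3796 = 9.6137
A = e^9.6137 ≈ 14969 hectares

15000 hectares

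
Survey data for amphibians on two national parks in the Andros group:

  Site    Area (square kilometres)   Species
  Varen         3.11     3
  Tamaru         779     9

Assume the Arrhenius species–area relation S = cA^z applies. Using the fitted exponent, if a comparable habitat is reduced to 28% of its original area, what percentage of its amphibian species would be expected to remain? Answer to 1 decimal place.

77.6%

z = ln(9/3) / ln(779/3.11) = 1.0986 / 5.5234 = 0.1989
S_new/S_old = (A_new/A_old)^z = 0.28^0.1989 = exp(0.1989 × -1.2730) = 0.7763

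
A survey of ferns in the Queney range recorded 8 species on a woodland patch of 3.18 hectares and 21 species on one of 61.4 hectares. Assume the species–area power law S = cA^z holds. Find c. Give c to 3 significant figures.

5.49

z = ln(S₂/S₁) / ln(A₂/A₁) = ln(21/8) / ln(61.4/3.18) = 0.9651 / 2.9605 = 0.3260
c = S₁ / A₁^z = 8 / 3.18^0.3260 = 8 / 1.458 = 5.487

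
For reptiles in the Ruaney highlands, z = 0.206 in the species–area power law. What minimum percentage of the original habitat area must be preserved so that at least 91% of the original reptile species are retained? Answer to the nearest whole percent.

63%

Need (A_new/A_old)^0.206 = 0.91, so A_new/A_old = 0.91^(1/0.206) = 0.91^4.854
ln(A_new/A_old) = ln 0.91 / 0.206 = -0.0943 / 0.206 = -0.4578
A_new/A_old = e^-0.4578 ≈ 0.6327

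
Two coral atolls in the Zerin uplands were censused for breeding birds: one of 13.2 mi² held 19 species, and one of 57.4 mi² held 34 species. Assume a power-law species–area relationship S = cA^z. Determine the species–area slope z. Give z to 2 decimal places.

Taking logs: ln S = ln c + z ln A, so z = (ln S₂ − ln S₁)/(ln A₂ − ln A₁).
z = ln(34/19) / ln(57.4/13.2) = ln(1.789) / ln(4.348) = 0.5819 / 1.4698 = 0.3959

0.40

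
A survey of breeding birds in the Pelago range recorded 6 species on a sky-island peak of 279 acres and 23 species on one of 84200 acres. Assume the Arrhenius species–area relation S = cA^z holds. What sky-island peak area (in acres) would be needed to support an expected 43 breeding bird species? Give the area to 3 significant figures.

1200000 acres

z = ln(23/6) / ln(84200/279) = 1.3437 / 5.7097 = 0.2353
c = 6 / 279^0.2353 = 6 / 3.763 = 1.594
A = (43/1.594)^(1/0.2353) ⇒ ln A = ln(26.97)/0.2353 = 13.9997
A = e^13.9997 ≈ 1202210 acres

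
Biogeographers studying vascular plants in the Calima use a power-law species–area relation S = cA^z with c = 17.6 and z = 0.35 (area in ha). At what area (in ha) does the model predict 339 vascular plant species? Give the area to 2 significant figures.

339 = 17.6 × A^0.35  ⇒  A^0.35 = 339/17.6 = 19.26
ln A = ln(19.26) / 0.35 = 2.9581 / 0.35 = 8.4517
A = e^8.4517 ≈ 4683 ha

4700 ha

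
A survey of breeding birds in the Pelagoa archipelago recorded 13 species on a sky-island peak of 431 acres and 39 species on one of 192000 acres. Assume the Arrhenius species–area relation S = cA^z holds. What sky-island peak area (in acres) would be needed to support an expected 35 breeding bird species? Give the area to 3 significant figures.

105000 acres

z = ln(39/13) / ln(192000/431) = 1.0986 / 6.0991 = 0.1801
c = 13 / 431^0.1801 = 13 / 2.982 = 4.359
A = (35/4.359)^(1/0.1801) ⇒ ln A = ln(8.029)/0.1801 = 11.5645
A = e^11.5645 ≈ 105291 acres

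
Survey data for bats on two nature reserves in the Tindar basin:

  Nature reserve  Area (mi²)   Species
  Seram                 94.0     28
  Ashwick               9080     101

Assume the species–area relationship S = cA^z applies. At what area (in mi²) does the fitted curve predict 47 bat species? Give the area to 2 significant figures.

590 mi²

z = ln(101/28) / ln(9080/94) = 1.2829 / 4.5705 = 0.2807
c = 28 / 94^0.2807 = 28 / 3.58 = 7.822
A = (47/7.822)^(1/0.2807) ⇒ ln A = ln(6.009)/0.2807 = 6.3885
A = e^6.3885 ≈ 595 mi²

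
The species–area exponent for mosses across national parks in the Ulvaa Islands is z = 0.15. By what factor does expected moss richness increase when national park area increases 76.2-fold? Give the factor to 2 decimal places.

1.92

S₂/S₁ = (A₂/A₁)^z = 76.2^0.15
ln(S₂/S₁) = 0.15 × ln 76.2 = 0.15 × 4.3334 = 0.6500
S₂/S₁ = e^0.6500 ≈ 1.916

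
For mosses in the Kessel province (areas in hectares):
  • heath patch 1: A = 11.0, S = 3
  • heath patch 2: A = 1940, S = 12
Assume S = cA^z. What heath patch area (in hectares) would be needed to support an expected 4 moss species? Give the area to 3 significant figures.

32.2 hectares

z = ln(12/3) / ln(1940/11) = 1.3863 / 5.1725 = 0.2680
c = 3 / 11^0.2680 = 3 / 1.902 = 1.578
A = (4/1.578)^(1/0.2680) ⇒ ln A = ln(2.535)/0.2680 = 3.4713
A = e^3.4713 ≈ 32.18 hectares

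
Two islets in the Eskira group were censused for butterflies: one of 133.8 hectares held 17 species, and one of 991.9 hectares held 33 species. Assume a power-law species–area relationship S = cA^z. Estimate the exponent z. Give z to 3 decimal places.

0.331

Taking logs: ln S = ln c + z ln A, so z = (ln S₂ − ln S₁)/(ln A₂ − ln A₁).
z = ln(33/17) / ln(991.9/133.8) = ln(1.941) / ln(7.413) = 0.6633 / 2.0033 = 0.3311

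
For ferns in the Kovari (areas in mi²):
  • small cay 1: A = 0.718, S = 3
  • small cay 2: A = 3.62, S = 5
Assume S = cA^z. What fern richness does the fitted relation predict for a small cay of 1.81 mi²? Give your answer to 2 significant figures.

4.0

z = ln(5/3) / ln(3.62/0.718) = 0.5108 / 1.6178 = 0.3158
c = 3 / 0.718^0.3158 = 3 / 0.9007 = 3.331
S₃ = 3.331 × 1.81^0.3158 = 3.331 × 1.206 ≈ 4.017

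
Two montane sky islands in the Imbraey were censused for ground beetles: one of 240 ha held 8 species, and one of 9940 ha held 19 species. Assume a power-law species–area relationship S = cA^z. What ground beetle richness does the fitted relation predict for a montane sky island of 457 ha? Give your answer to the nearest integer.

z = ln(19/8) / ln(9940/240) = 0.8650 / 3.7237 = 0.2323
c = 8 / 240^0.2323 = 8 / 3.572 = 2.24
S₃ = 2.24 × 457^0.2323 = 2.24 × 4.148 ≈ 9.291

9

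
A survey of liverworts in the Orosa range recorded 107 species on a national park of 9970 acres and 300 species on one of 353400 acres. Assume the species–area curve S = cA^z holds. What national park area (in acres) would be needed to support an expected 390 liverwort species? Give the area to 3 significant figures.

z = ln(300/107) / ln(353400/9970) = 1.0310 / 3.5680 = 0.2889
c = 107 / 9970^0.2889 = 107 / 14.3 = 7.482
A = (390/7.482)^(1/0.2889) ⇒ ln A = ln(52.13)/0.2889 = 13.6834
A = e^13.6834 ≈ 876218 acres

876000 acres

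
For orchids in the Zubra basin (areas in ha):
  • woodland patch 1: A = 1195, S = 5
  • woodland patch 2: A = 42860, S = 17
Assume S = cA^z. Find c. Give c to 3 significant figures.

z = ln(S₂/S₁) / ln(A₂/A₁) = ln(17/5) / ln(42860/1195) = 1.2238 / 3.5798 = 0.3419
c = S₁ / A₁^z = 5 / 1195^0.3419 = 5 / 11.27 = 0.4436

0.444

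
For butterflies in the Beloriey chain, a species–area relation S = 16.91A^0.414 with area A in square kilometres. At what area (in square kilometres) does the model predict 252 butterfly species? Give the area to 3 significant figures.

682 square kilometres

252 = 16.91 × A^0.414  ⇒  A^0.414 = 252/16.91 = 14.9
ln A = ln(14.9) / 0.414 = 2.7015 / 0.414 = 6.5254
A = e^6.5254 ≈ 682.3 square kilometres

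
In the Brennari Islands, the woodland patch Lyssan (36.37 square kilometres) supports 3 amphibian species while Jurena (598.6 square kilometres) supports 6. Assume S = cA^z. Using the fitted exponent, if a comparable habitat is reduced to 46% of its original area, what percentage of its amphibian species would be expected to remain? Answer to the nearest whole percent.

83%

z = ln(6/3) / ln(598.6/36.37) = 0.6931 / 2.8008 = 0.2475
S_new/S_old = (A_new/A_old)^z = 0.46^0.2475 = exp(0.2475 × -0.7765) = 0.8252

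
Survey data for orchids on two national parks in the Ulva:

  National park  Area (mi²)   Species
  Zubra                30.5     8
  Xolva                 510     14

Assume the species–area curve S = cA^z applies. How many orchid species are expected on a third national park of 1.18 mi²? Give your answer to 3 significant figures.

z = ln(14/8) / ln(510/30.5) = 0.5596 / 2.8167 = 0.1987
c = 8 / 30.5^0.1987 = 8 / 1.972 = 4.057
S₃ = 4.057 × 1.18^0.1987 = 4.057 × 1.033 ≈ 4.192

4.19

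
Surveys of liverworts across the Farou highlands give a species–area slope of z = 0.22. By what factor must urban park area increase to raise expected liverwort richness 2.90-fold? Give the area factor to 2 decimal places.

126.42

(A₂/A₁)^0.22 = 2.9, so A₂/A₁ = 2.9^(1/0.22) = 2.9^4.545
ln(A₂/A₁) = ln 2.9 / 0.22 = 1.0647 / 0.22 = 4.8396
A₂/A₁ = e^4.8396 ≈ 126.4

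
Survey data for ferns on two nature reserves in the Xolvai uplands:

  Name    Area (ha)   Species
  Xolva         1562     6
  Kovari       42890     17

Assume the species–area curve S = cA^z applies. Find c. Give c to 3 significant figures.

0.594

z = ln(S₂/S₁) / ln(A₂/A₁) = ln(17/6) / ln(42890/1562) = 1.0415 / 3.3127 = 0.3144
c = S₁ / A₁^z = 6 / 1562^0.3144 = 6 / 10.09 = 0.5944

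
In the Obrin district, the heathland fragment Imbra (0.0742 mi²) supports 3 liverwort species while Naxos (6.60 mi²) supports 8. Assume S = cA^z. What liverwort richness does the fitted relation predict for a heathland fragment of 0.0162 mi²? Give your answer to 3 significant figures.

2.15

z = ln(8/3) / ln(6.6/0.0742) = 0.9808 / 4.4881 = 0.2185
c = 3 / 0.0742^0.2185 = 3 / 0.5664 = 5.296
S₃ = 5.296 × 0.0162^0.2185 = 5.296 × 0.4062 ≈ 2.151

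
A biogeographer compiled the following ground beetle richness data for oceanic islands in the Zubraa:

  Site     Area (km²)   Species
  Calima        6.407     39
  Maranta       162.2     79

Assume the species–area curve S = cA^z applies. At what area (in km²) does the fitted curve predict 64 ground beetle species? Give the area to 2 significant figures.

62 km²

z = ln(79/39) / ln(162.2/6.407) = 0.7059 / 3.2314 = 0.2184
c = 39 / 6.407^0.2184 = 39 / 1.5 = 25.99
A = (64/25.99)^(1/0.2184) ⇒ ln A = ln(2.462)/0.2184 = 4.1249
A = e^4.1249 ≈ 61.86 km²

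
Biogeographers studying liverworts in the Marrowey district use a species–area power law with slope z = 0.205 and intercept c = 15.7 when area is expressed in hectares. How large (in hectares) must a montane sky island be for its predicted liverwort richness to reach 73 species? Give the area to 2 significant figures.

73 = 15.7 × A^0.205  ⇒  A^0.205 = 73/15.7 = 4.65
ln A = ln(4.65) / 0.205 = 1.5368 / 0.205 = 7.4966
A = e^7.4966 ≈ 1802 hectares

1800 hectares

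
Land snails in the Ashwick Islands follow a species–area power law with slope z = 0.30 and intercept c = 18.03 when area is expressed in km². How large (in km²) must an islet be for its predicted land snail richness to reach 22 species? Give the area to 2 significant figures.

22 = 18.03 × A^0.3  ⇒  A^0.3 = 22/18.03 = 1.22
ln A = ln(1.22) / 0.3 = 0.1990 / 0.3 = 0.6634
A = e^0.6634 ≈ 1.941 km²

1.9 km²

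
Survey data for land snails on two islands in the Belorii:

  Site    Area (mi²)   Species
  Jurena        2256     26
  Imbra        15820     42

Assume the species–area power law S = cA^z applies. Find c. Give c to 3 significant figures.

z = ln(S₂/S₁) / ln(A₂/A₁) = ln(42/26) / ln(15820/2256) = 0.4796 / 1.9477 = 0.2462
c = S₁ / A₁^z = 26 / 2256^0.2462 = 26 / 6.694 = 3.884

3.88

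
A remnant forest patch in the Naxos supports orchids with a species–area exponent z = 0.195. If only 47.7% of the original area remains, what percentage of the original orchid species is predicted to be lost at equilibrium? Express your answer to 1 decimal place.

13.4%

S_new/S_old = (A_new/A_old)^z = 0.477^0.195
= exp(0.195 × ln 0.477) = exp(0.195 × -0.7402) = exp(-0.1443) ≈ 0.8656
Fraction lost = 1 − 0.8656 = 0.1344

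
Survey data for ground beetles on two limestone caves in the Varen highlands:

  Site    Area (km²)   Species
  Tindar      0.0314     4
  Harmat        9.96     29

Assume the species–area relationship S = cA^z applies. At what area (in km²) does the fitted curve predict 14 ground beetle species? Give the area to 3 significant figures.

z = ln(29/4) / ln(9.96/0.0314) = 1.9810 / 5.7595 = 0.3440
c = 4 / 0.0314^0.3440 = 4 / 0.3041 = 13.15
A = (14/13.15)^(1/0.3440) ⇒ ln A = ln(1.064)/0.3440 = 0.1813
A = e^0.1813 ≈ 1.199 km²

1.20 km²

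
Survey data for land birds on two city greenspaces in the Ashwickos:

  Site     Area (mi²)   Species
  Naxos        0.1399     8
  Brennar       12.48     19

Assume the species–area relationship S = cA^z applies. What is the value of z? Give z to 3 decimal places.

Taking logs: ln S = ln c + z ln A, so z = (ln S₂ − ln S₁)/(ln A₂ − ln A₁).
z = ln(19/8) / ln(12.48/0.1399) = ln(2.375) / ln(89.21) = 0.8650 / 4.4910 = 0.1926

0.193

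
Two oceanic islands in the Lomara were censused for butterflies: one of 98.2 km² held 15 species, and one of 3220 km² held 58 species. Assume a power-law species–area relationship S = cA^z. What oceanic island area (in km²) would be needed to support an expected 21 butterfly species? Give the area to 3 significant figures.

234 km²

z = ln(58/15) / ln(3220/98.2) = 1.3524 / 3.4901 = 0.3875
c = 15 / 98.2^0.3875 = 15 / 5.915 = 2.536
A = (21/2.536)^(1/0.3875) ⇒ ln A = ln(8.28)/0.3875 = 5.4553
A = e^5.4553 ≈ 234 km²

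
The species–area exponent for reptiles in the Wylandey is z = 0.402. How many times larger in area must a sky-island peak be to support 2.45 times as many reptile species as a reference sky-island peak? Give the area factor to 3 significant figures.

9.29

(A₂/A₁)^0.402 = 2.45, so A₂/A₁ = 2.45^(1/0.402) = 2.45^2.488
ln(A₂/A₁) = ln 2.45 / 0.402 = 0.8961 / 0.402 = 2.2291
A₂/A₁ = e^2.2291 ≈ 9.291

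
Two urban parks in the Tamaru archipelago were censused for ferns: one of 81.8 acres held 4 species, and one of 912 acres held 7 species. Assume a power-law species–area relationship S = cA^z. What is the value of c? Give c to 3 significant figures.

1.44

z = ln(S₂/S₁) / ln(A₂/A₁) = ln(7/4) / ln(912/81.8) = 0.5596 / 2.4114 = 0.2321
c = S₁ / A₁^z = 4 / 81.8^0.2321 = 4 / 2.779 = 1.439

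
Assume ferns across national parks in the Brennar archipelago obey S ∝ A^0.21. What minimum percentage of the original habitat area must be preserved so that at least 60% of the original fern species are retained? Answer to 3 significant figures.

8.78%

Need (A_new/A_old)^0.21 = 0.6, so A_new/A_old = 0.6^(1/0.21) = 0.6^4.762
ln(A_new/A_old) = ln 0.6 / 0.21 = -0.5108 / 0.21 = -2.4325
A_new/A_old = e^-2.4325 ≈ 0.08782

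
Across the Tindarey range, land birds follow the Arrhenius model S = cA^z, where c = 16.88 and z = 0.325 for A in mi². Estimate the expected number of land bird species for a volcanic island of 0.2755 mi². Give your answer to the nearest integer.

11

S = 16.88 × 0.2755^0.325
ln S = ln 16.88 + 0.325 × ln 0.2755 = 2.8261 + 0.325 × -1.2892 = 2.4072
S = e^2.4072 ≈ 11.1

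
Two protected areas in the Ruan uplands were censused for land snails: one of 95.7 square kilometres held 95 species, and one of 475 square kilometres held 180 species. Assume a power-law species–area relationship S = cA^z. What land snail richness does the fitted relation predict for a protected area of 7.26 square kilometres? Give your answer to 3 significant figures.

z = ln(180/95) / ln(475/95.7) = 0.6391 / 1.6021 = 0.3989
c = 95 / 95.7^0.3989 = 95 / 6.169 = 15.4
S₃ = 15.4 × 7.26^0.3989 = 15.4 × 2.205 ≈ 33.96

34.0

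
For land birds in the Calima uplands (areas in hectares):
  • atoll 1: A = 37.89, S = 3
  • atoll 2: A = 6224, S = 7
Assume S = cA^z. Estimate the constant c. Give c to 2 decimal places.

1.64

z = ln(S₂/S₁) / ln(A₂/A₁) = ln(7/3) / ln(6224/37.89) = 0.8473 / 5.1015 = 0.1661
c = S₁ / A₁^z = 3 / 37.89^0.1661 = 3 / 1.829 = 1.64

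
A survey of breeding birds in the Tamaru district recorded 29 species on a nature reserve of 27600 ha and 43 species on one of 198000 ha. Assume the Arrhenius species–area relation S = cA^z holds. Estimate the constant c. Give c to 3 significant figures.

3.76

z = ln(S₂/S₁) / ln(A₂/A₁) = ln(43/29) / ln(198000/27600) = 0.3939 / 1.9705 = 0.1999
c = S₁ / A₁^z = 29 / 27600^0.1999 = 29 / 7.723 = 3.755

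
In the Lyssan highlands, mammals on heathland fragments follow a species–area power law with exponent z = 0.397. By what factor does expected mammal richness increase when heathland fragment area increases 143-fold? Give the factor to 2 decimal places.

S₂/S₁ = (A₂/A₁)^z = 143^0.397
ln(S₂/S₁) = 0.397 × ln 143 = 0.397 × 4.9628 = 1.9702
S₂/S₁ = e^1.9702 ≈ 7.172

7.17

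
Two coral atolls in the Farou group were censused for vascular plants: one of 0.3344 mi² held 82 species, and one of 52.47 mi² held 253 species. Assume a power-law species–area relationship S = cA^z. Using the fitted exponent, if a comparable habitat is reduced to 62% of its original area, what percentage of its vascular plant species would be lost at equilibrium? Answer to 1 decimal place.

z = ln(253/82) / ln(52.47/0.3344) = 1.1267 / 5.0557 = 0.2229
S_new/S_old = (A_new/A_old)^z = 0.62^0.2229 = exp(0.2229 × -0.4780) = 0.8989
Fraction lost = 1 − 0.8989 = 0.1011

10.1%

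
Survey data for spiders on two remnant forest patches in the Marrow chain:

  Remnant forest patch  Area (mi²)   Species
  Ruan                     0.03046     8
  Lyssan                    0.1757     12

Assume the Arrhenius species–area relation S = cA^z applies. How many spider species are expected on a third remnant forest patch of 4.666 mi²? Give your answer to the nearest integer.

26

z = ln(12/8) / ln(0.1757/0.03046) = 0.4055 / 1.7524 = 0.2314
c = 8 / 0.03046^0.2314 = 8 / 0.4458 = 17.94
S₃ = 17.94 × 4.666^0.2314 = 17.94 × 1.428 ≈ 25.63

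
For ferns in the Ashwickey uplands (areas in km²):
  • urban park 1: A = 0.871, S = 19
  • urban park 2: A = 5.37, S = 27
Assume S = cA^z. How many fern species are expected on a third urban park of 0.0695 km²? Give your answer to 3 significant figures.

z = ln(27/19) / ln(5.37/0.871) = 0.3514 / 1.8189 = 0.1932
c = 19 / 0.871^0.1932 = 19 / 0.9737 = 19.51
S₃ = 19.51 × 0.0695^0.1932 = 19.51 × 0.5974 ≈ 11.66

11.7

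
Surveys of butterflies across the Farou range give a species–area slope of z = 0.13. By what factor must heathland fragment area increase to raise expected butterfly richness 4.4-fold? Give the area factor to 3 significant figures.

89100

(A₂/A₁)^0.13 = 4.4, so A₂/A₁ = 4.4^(1/0.13) = 4.4^7.692
ln(A₂/A₁) = ln 4.4 / 0.13 = 1.4816 / 0.13 = 11.3970
A₂/A₁ = e^11.3970 ≈ 89050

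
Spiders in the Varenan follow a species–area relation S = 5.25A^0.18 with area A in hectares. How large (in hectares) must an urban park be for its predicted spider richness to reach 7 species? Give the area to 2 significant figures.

7 = 5.25 × A^0.18  ⇒  A^0.18 = 7/5.25 = 1.333
ln A = ln(1.333) / 0.18 = 0.2877 / 0.18 = 1.5982
A = e^1.5982 ≈ 4.944 hectares

4.9 hectares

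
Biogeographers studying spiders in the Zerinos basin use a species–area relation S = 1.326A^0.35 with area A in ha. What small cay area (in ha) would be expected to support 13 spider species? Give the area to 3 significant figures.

680 ha

13 = 1.326 × A^0.35  ⇒  A^0.35 = 13/1.326 = 9.804
ln A = ln(9.804) / 0.35 = 2.2828 / 0.35 = 6.5222
A = e^6.5222 ≈ 680.1 ha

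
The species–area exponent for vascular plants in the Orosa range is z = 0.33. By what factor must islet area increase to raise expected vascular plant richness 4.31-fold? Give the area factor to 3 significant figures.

(A₂/A₁)^0.33 = 4.31, so A₂/A₁ = 4.31^(1/0.33) = 4.31^3.03
ln(A₂/A₁) = ln 4.31 / 0.33 = 1.4609 / 0.33 = 4.4271
A₂/A₁ = e^4.4271 ≈ 83.69

83.7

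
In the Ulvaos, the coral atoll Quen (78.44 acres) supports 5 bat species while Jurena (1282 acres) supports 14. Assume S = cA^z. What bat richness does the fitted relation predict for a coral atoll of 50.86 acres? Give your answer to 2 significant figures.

4.3

z = ln(14/5) / ln(1282/78.44) = 1.0296 / 2.7938 = 0.3685
c = 5 / 78.44^0.3685 = 5 / 4.991 = 1.002
S₃ = 1.002 × 50.86^0.3685 = 1.002 × 4.255 ≈ 4.262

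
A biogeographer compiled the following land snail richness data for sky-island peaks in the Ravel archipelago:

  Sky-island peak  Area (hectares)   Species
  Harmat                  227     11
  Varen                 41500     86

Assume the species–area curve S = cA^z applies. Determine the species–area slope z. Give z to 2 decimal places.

0.39

Taking logs: ln S = ln c + z ln A, so z = (ln S₂ − ln S₁)/(ln A₂ − ln A₁).
z = ln(86/11) / ln(41500/227) = ln(7.818) / ln(182.8) = 2.0565 / 5.2085 = 0.3948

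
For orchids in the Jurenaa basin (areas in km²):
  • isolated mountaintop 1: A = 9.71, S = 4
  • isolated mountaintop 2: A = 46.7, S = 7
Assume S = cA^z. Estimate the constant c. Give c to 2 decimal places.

1.78

z = ln(S₂/S₁) / ln(A₂/A₁) = ln(7/4) / ln(46.7/9.71) = 0.5596 / 1.5706 = 0.3563
c = S₁ / A₁^z = 4 / 9.71^0.3563 = 4 / 2.248 = 1.78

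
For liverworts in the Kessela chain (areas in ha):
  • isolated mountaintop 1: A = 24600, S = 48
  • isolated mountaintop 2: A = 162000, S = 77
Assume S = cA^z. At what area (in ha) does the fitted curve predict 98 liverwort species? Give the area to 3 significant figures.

424000 ha

z = ln(77/48) / ln(162000/24600) = 0.4726 / 1.8848 = 0.2507
c = 48 / 24600^0.2507 = 48 / 12.62 = 3.804
A = (98/3.804)^(1/0.2507) ⇒ ln A = ln(25.76)/0.2507 = 12.9572
A = e^12.9572 ≈ 423860 ha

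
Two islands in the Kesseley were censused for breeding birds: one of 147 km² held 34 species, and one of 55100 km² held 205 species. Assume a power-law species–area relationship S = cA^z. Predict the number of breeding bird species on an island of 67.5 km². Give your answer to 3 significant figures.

26.9

z = ln(205/34) / ln(55100/147) = 1.7966 / 5.9265 = 0.3032
c = 34 / 147^0.3032 = 34 / 4.54 = 7.489
S₃ = 7.489 × 67.5^0.3032 = 7.489 × 3.586 ≈ 26.85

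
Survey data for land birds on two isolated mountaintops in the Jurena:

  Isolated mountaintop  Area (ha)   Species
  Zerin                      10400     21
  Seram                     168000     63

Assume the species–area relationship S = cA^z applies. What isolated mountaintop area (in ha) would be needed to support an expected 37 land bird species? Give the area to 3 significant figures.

43600 ha

z = ln(63/21) / ln(168000/10400) = 1.0986 / 2.7822 = 0.3949
c = 21 / 10400^0.3949 = 21 / 38.57 = 0.5445
A = (37/0.5445)^(1/0.3949) ⇒ ln A = ln(67.95)/0.3949 = 10.6839
A = e^10.6839 ≈ 43648 ha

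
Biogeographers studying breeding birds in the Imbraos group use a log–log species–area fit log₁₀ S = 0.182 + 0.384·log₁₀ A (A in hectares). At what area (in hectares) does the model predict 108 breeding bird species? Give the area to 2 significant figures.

108 = 1.521 × A^0.384  ⇒  A^0.384 = 108/1.521 = 71.03
ln A = ln(71.03) / 0.384 = 4.2631 / 0.384 = 11.1017
A = e^11.1017 ≈ 66285 hectares

66000 hectares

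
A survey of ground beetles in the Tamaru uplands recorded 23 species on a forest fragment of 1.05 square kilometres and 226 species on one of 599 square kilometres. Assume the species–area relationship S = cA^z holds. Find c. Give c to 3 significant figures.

z = ln(S₂/S₁) / ln(A₂/A₁) = ln(226/23) / ln(599/1.05) = 2.2850 / 6.3465 = 0.3600
c = S₁ / A₁^z = 23 / 1.05^0.3600 = 23 / 1.018 = 22.6

22.6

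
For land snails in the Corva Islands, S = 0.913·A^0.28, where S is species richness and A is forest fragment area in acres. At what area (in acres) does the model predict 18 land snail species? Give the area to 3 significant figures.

42100 acres

18 = 0.913 × A^0.28  ⇒  A^0.28 = 18/0.913 = 19.72
ln A = ln(19.72) / 0.28 = 2.9814 / 0.28 = 10.6478
A = e^10.6478 ≈ 42101 acres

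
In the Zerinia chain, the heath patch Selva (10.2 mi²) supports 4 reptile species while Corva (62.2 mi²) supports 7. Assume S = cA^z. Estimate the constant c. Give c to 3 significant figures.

1.95

z = ln(S₂/S₁) / ln(A₂/A₁) = ln(7/4) / ln(62.2/10.2) = 0.5596 / 1.8080 = 0.3095
c = S₁ / A₁^z = 4 / 10.2^0.3095 = 4 / 2.052 = 1.949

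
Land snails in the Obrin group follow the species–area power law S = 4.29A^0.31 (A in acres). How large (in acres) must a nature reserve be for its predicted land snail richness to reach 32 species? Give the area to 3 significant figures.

653 acres

32 = 4.29 × A^0.31  ⇒  A^0.31 = 32/4.29 = 7.459
ln A = ln(7.459) / 0.31 = 2.0094 / 0.31 = 6.4821
A = e^6.4821 ≈ 653.3 acres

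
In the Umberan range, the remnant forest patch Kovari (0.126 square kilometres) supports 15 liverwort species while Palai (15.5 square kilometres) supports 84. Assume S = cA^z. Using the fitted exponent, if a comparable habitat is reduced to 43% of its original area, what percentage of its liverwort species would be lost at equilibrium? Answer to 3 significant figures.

z = ln(84/15) / ln(15.5/0.126) = 1.7228 / 4.8123 = 0.3580
S_new/S_old = (A_new/A_old)^z = 0.43^0.3580 = exp(0.3580 × -0.8440) = 0.7392
Fraction lost = 1 − 0.7392 = 0.2608

26.1%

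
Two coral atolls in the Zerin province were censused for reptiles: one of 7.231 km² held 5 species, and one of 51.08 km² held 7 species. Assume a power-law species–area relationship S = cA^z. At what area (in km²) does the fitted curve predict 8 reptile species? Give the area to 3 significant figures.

111 km²

z = ln(7/5) / ln(51.08/7.231) = 0.3365 / 1.9550 = 0.1721
c = 5 / 7.231^0.1721 = 5 / 1.406 = 3.557
A = (8/3.557)^(1/0.1721) ⇒ ln A = ln(2.249)/0.1721 = 4.7093
A = e^4.7093 ≈ 111 km²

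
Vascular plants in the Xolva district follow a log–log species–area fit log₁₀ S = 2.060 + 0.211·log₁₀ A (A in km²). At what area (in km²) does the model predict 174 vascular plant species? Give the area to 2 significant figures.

7.2 km²

174 = 114.8 × A^0.211  ⇒  A^0.211 = 174/114.8 = 1.515
ln A = ln(1.515) / 0.211 = 0.4157 / 0.211 = 1.9703
A = e^1.9703 ≈ 7.173 km²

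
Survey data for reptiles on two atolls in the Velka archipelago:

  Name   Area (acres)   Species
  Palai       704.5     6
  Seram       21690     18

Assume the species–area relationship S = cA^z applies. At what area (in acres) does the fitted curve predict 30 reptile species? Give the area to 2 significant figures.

110000 acres

z = ln(18/6) / ln(21690/704.5) = 1.0986 / 3.4271 = 0.3206
c = 6 / 704.5^0.3206 = 6 / 8.183 = 0.7332
A = (30/0.7332)^(1/0.3206) ⇒ ln A = ln(40.92)/0.3206 = 11.5781
A = e^11.5781 ≈ 106737 acres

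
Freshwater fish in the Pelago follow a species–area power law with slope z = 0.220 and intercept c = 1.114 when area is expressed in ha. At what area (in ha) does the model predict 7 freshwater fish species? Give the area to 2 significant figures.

4200 ha

7 = 1.114 × A^0.22  ⇒  A^0.22 = 7/1.114 = 6.284
ln A = ln(6.284) / 0.22 = 1.8380 / 0.22 = 8.3543
A = e^8.3543 ≈ 4249 ha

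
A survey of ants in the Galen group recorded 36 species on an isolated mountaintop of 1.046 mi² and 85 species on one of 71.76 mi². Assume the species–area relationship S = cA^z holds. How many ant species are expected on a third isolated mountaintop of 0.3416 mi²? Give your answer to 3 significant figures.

z = ln(85/36) / ln(71.76/1.046) = 0.8591 / 4.2284 = 0.2032
c = 36 / 1.046^0.2032 = 36 / 1.009 = 35.67
S₃ = 35.67 × 0.3416^0.2032 = 35.67 × 0.8039 ≈ 28.68

28.7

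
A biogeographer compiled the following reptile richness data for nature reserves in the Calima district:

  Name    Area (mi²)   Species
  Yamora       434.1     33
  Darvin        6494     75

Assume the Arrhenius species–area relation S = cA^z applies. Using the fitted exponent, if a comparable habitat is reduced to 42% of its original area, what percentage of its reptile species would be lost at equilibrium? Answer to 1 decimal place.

23.1%

z = ln(75/33) / ln(6494/434.1) = 0.8210 / 2.7054 = 0.3035
S_new/S_old = (A_new/A_old)^z = 0.42^0.3035 = exp(0.3035 × -0.8675) = 0.7685
Fraction lost = 1 − 0.7685 = 0.2315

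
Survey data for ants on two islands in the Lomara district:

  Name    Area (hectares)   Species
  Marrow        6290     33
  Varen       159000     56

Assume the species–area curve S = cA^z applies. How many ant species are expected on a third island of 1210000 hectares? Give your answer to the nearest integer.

z = ln(56/33) / ln(159000/6290) = 0.5288 / 3.2299 = 0.1637
c = 33 / 6290^0.1637 = 33 / 4.188 = 7.881
S₃ = 7.881 × 1210000^0.1637 = 7.881 × 9.907 ≈ 78.07

78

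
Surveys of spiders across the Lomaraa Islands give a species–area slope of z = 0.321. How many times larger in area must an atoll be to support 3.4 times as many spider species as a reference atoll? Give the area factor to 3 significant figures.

45.3

(A₂/A₁)^0.321 = 3.4, so A₂/A₁ = 3.4^(1/0.321) = 3.4^3.115
ln(A₂/A₁) = ln 3.4 / 0.321 = 1.2238 / 0.321 = 3.8124
A₂/A₁ = e^3.8124 ≈ 45.26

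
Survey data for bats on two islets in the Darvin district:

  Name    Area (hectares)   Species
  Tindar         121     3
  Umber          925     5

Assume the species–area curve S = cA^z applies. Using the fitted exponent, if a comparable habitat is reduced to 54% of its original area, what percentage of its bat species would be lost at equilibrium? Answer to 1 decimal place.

14.3%

z = ln(5/3) / ln(925/121) = 0.5108 / 2.0340 = 0.2511
S_new/S_old = (A_new/A_old)^z = 0.54^0.2511 = exp(0.2511 × -0.6162) = 0.8566
Fraction lost = 1 − 0.8566 = 0.1434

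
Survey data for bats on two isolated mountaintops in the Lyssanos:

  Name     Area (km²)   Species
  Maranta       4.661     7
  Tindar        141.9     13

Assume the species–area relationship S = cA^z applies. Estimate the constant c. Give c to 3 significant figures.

z = ln(S₂/S₁) / ln(A₂/A₁) = ln(13/7) / ln(141.9/4.661) = 0.6190 / 3.4159 = 0.1812
c = S₁ / A₁^z = 7 / 4.661^0.1812 = 7 / 1.322 = 5.296

5.30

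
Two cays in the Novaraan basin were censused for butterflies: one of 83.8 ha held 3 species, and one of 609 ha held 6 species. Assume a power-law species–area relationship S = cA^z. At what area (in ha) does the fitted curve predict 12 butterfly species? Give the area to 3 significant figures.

4430 ha

z = ln(6/3) / ln(609/83.8) = 0.6931 / 1.9834 = 0.3495
c = 3 / 83.8^0.3495 = 3 / 4.7 = 0.6383
A = (12/0.6383)^(1/0.3495) ⇒ ln A = ln(18.8)/0.3495 = 8.3952
A = e^8.3952 ≈ 4426 ha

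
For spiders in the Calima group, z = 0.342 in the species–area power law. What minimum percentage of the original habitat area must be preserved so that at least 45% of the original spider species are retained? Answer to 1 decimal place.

9.7%

Need (A_new/A_old)^0.342 = 0.45, so A_new/A_old = 0.45^(1/0.342) = 0.45^2.924
ln(A_new/A_old) = ln 0.45 / 0.342 = -0.7985 / 0.342 = -2.3348
A_new/A_old = e^-2.3348 ≈ 0.09683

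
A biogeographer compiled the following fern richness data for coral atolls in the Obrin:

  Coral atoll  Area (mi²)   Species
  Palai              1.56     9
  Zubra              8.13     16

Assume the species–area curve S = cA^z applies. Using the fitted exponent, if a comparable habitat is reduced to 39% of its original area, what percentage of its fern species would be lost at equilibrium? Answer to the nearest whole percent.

28%

z = ln(16/9) / ln(8.13/1.56) = 0.5754 / 1.6509 = 0.3485
S_new/S_old = (A_new/A_old)^z = 0.39^0.3485 = exp(0.3485 × -0.9416) = 0.7202
Fraction lost = 1 − 0.7202 = 0.2798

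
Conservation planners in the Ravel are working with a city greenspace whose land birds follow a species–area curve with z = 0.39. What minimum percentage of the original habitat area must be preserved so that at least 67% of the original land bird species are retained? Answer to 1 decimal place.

35.8%

Need (A_new/A_old)^0.39 = 0.67, so A_new/A_old = 0.67^(1/0.39) = 0.67^2.564
ln(A_new/A_old) = ln 0.67 / 0.39 = -0.4005 / 0.39 = -1.0269
A_new/A_old = e^-1.0269 ≈ 0.3581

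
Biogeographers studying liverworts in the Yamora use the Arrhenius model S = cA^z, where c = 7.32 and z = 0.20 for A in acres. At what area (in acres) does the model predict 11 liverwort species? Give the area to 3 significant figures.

7.66 acres

11 = 7.32 × A^0.2  ⇒  A^0.2 = 11/7.32 = 1.503
ln A = ln(1.503) / 0.2 = 0.4073 / 0.2 = 2.0364
A = e^2.0364 ≈ 7.663 acres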